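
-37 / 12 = -3.08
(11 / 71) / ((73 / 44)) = 484 / 5183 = 0.09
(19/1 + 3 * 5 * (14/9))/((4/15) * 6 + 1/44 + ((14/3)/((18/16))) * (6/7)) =8.18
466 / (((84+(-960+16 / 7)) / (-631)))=1029161 / 3058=336.55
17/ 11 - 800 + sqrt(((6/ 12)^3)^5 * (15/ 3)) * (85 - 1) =-8783/ 11 + 21 * sqrt(10)/ 64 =-797.42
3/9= 1/3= 0.33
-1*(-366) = 366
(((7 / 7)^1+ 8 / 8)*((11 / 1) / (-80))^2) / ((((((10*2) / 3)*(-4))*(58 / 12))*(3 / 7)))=-2541 / 3712000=-0.00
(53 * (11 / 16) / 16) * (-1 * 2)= -583 / 128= -4.55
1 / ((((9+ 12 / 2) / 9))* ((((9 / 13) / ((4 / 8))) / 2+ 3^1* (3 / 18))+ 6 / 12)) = 0.35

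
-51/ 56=-0.91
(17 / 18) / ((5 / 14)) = 119 / 45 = 2.64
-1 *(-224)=224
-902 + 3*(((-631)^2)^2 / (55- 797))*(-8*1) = 1902385848410 / 371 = 5127724658.79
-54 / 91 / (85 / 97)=-5238 / 7735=-0.68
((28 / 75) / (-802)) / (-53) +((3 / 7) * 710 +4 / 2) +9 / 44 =150469650337 / 490944300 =306.49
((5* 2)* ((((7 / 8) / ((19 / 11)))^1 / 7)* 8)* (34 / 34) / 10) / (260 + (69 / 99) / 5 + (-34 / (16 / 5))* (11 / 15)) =4840 / 2109627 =0.00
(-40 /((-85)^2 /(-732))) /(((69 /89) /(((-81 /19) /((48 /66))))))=-19348956 /631465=-30.64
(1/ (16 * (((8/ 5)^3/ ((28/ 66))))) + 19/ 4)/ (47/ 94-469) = -642923/ 63326208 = -0.01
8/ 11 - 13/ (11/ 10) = -122/ 11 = -11.09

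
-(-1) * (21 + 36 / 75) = 537 / 25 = 21.48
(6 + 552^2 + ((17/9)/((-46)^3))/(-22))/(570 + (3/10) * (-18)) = 29362660034485/54406346544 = 539.69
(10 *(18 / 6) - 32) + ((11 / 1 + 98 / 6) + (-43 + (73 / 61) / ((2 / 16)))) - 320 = -60041 / 183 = -328.09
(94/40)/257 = 47/5140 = 0.01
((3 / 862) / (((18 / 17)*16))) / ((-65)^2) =0.00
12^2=144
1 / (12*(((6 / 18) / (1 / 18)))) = 1 / 72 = 0.01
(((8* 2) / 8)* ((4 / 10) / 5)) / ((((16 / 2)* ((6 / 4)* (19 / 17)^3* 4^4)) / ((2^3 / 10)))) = 4913 / 164616000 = 0.00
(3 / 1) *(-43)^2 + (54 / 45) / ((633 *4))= 11704171 / 2110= 5547.00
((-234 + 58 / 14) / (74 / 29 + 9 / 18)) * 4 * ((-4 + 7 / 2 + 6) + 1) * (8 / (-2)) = 9705488 / 1239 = 7833.32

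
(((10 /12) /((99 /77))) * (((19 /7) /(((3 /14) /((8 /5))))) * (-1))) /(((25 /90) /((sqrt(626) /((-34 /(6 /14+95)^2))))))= 67826048 * sqrt(626) /5355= 316901.43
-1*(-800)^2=-640000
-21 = -21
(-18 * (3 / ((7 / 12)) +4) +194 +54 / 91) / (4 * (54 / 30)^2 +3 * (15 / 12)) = 273200 / 152061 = 1.80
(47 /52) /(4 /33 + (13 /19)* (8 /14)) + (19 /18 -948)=-994389613 /1052064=-945.18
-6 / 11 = -0.55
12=12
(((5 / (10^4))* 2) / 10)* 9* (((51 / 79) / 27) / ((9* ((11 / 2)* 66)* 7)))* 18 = 17 / 1003695000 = 0.00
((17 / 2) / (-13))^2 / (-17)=-17 / 676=-0.03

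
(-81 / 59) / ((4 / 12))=-243 / 59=-4.12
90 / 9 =10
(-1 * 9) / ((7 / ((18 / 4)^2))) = -729 / 28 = -26.04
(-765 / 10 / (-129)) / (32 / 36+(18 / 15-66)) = -2295 / 247336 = -0.01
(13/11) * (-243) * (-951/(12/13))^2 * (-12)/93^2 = 17882720973/42284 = 422919.33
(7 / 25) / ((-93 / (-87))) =203 / 775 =0.26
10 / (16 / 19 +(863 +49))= 95 / 8672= 0.01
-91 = -91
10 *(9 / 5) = 18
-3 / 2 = -1.50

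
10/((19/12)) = 120/19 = 6.32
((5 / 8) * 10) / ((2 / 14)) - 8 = 143 / 4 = 35.75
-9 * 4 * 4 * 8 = -1152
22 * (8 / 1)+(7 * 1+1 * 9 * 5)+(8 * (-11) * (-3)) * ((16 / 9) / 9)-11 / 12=30157 / 108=279.23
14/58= 7/29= 0.24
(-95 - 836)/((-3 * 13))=931/39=23.87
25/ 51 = 0.49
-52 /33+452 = 14864 /33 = 450.42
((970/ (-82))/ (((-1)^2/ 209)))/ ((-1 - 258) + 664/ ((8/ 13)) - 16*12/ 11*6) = -3.46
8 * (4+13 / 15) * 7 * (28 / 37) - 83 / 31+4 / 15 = 1168969 / 5735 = 203.83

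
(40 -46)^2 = 36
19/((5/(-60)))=-228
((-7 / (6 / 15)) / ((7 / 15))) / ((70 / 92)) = -345 / 7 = -49.29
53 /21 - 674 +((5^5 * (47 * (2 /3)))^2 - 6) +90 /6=604023395764 /63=9587672948.63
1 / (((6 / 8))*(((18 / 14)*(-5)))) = -28 / 135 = -0.21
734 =734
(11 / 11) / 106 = 1 / 106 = 0.01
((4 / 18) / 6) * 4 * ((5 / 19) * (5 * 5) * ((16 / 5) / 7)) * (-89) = -142400 / 3591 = -39.65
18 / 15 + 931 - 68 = 4321 / 5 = 864.20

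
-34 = -34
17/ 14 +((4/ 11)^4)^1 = 252481/ 204974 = 1.23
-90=-90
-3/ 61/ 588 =-1/ 11956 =-0.00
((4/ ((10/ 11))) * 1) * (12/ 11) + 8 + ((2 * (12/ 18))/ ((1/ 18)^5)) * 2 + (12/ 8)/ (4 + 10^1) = 705440527/ 140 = 5038860.91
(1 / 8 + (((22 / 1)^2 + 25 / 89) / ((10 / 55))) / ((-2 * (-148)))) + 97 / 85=10.26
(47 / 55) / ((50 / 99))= 423 / 250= 1.69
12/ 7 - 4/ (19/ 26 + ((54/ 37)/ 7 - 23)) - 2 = -108562/ 1039899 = -0.10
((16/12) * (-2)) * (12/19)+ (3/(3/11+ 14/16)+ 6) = 13298/1919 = 6.93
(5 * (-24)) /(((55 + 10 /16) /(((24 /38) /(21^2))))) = -256 /82859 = -0.00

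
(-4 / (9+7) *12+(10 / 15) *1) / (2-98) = 7 / 288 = 0.02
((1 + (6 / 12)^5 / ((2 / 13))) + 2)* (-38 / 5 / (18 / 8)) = -779 / 72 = -10.82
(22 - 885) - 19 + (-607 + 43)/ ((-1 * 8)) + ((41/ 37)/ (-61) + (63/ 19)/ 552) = -6403213967/ 7890472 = -811.51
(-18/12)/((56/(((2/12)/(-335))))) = 1/75040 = 0.00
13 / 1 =13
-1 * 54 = -54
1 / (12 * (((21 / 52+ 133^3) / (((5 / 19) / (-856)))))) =-13 / 1193814795768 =-0.00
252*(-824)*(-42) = 8721216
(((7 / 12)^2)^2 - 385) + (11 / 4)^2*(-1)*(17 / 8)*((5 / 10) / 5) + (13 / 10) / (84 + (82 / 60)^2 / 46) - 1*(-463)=530860116959 / 6937151040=76.52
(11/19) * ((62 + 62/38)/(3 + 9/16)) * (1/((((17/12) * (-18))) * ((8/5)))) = -88660/349809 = -0.25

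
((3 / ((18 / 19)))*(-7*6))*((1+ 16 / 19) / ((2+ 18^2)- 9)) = -245 / 317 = -0.77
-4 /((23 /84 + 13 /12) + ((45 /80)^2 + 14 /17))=-121856 /76071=-1.60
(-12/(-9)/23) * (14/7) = 8/69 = 0.12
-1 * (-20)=20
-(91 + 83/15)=-1448/15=-96.53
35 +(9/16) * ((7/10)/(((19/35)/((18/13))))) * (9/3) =150227/3952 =38.01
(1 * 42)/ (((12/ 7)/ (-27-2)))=-1421/ 2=-710.50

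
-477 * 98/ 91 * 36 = -240408/ 13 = -18492.92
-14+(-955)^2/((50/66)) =1203859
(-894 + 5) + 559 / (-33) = -29896 / 33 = -905.94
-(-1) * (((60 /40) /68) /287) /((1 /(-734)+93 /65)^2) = 1707183075 /45382807034222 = 0.00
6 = 6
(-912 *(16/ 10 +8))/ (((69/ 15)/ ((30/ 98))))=-656640/ 1127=-582.64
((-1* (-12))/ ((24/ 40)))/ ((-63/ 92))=-1840/ 63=-29.21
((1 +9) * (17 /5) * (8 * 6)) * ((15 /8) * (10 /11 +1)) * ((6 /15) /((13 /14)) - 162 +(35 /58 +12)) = -3608848026 /4147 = -870231.02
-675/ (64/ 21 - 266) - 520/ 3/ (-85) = 1297213/ 281622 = 4.61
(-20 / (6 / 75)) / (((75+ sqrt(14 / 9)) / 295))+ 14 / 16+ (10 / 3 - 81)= -1288026073 / 1214664+ 221250* sqrt(14) / 50611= -1044.04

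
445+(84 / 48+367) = 3255 / 4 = 813.75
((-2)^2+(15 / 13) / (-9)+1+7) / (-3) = -3.96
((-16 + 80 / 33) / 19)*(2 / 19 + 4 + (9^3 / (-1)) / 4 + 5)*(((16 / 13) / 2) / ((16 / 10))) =47.58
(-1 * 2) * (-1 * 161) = 322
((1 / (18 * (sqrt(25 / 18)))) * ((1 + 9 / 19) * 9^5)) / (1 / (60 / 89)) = 3306744 * sqrt(2) / 1691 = 2765.49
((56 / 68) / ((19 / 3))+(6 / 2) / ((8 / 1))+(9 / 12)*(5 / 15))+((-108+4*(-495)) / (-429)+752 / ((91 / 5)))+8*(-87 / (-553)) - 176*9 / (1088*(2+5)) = 9806579719 / 204340136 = 47.99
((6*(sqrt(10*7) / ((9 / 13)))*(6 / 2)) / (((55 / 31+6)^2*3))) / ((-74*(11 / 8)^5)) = -409370624*sqrt(70) / 1038294347541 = -0.00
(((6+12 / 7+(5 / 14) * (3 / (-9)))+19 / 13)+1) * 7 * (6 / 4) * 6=16473 / 26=633.58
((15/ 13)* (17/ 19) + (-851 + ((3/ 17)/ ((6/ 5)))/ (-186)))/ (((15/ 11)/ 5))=-14604418873/ 4686084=-3116.55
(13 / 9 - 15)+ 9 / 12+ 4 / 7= -3083 / 252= -12.23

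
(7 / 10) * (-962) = -3367 / 5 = -673.40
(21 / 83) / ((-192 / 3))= -21 / 5312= -0.00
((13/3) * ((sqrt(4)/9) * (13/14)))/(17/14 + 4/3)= 338/963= 0.35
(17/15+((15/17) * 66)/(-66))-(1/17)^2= 1073/4335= 0.25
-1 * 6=-6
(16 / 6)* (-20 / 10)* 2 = -32 / 3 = -10.67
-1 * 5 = -5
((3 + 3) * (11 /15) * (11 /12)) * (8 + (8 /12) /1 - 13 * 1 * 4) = -1573 /9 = -174.78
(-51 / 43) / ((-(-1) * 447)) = -17 / 6407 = -0.00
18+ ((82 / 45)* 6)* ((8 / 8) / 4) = 311 / 15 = 20.73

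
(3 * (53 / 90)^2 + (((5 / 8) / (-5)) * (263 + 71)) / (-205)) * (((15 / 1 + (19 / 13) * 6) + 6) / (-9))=-2960851 / 719550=-4.11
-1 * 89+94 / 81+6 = -6629 / 81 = -81.84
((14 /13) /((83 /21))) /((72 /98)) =2401 /6474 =0.37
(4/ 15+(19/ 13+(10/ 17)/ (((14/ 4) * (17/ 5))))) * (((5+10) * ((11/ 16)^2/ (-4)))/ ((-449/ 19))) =1612176049/ 12091649024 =0.13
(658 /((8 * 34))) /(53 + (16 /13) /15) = 64155 /1407736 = 0.05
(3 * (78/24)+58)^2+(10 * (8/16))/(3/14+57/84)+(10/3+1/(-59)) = 65121541/14160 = 4598.98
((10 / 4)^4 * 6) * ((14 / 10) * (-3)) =-7875 / 8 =-984.38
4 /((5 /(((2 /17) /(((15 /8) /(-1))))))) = -64 /1275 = -0.05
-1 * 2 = -2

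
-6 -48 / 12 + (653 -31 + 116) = 728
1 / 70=0.01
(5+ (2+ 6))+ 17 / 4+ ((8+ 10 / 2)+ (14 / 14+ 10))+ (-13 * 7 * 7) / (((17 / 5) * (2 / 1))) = -3565 / 68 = -52.43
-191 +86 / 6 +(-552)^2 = 913582 / 3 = 304527.33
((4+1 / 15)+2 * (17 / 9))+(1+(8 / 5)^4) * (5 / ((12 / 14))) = 116791 / 2250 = 51.91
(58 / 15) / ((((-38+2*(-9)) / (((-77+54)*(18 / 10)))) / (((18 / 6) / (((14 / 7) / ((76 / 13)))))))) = 114057 / 4550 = 25.07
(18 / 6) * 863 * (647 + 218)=2239485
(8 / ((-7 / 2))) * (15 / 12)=-20 / 7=-2.86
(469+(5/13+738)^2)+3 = 92220569/169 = 545683.84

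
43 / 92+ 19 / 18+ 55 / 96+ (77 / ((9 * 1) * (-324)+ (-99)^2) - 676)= -673.89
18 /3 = 6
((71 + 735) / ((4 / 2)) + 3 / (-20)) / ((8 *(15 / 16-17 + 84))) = 0.74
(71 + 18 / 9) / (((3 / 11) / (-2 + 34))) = 25696 / 3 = 8565.33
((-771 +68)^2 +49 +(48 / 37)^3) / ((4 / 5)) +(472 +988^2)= 161526463161 / 101306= 1594441.23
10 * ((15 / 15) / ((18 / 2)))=10 / 9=1.11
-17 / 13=-1.31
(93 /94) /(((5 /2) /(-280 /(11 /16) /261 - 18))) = -1740898 /224895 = -7.74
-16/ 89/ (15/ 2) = -32/ 1335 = -0.02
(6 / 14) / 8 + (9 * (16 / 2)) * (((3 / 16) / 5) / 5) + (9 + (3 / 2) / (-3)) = 12731 / 1400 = 9.09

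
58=58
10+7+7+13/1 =37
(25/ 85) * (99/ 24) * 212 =8745/ 34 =257.21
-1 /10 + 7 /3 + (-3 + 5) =127 /30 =4.23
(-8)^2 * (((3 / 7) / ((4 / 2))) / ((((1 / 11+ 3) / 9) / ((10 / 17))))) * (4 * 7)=190080 / 289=657.72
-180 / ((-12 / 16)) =240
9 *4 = 36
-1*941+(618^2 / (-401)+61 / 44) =-33383199 / 17644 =-1892.04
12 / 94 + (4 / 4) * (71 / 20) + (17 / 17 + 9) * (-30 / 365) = 195961 / 68620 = 2.86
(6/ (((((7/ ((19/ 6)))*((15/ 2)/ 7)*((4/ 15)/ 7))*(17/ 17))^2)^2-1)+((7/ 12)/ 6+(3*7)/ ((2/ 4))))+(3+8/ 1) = 1060967071183/ 22527358920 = 47.10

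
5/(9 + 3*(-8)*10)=-5/231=-0.02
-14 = -14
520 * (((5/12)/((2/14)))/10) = 455/3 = 151.67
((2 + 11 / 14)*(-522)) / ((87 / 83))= -9711 / 7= -1387.29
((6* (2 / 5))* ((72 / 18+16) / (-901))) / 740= -0.00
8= 8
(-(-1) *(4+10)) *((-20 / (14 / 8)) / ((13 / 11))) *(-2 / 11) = 320 / 13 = 24.62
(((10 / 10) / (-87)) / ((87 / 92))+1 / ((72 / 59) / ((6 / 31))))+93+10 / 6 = 94.81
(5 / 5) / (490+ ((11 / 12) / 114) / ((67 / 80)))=11457 / 5614040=0.00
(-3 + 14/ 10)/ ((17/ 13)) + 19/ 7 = 887/ 595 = 1.49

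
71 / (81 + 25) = 71 / 106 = 0.67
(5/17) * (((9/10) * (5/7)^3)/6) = 375/23324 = 0.02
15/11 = 1.36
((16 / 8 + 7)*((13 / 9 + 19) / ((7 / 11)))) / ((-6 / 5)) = -5060 / 21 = -240.95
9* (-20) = -180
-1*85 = -85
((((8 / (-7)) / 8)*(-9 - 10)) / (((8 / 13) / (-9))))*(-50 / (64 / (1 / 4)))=55575 / 7168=7.75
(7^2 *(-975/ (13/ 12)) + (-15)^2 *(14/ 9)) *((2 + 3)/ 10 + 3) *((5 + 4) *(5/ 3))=-2296875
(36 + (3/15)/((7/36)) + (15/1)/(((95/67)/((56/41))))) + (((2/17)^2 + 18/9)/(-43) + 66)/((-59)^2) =60737395917528/1179439921555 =51.50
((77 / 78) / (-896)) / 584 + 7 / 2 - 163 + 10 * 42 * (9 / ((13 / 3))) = 4156136437 / 5830656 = 712.81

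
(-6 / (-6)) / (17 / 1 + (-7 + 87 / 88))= 88 / 967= 0.09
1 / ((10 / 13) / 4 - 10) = -26 / 255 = -0.10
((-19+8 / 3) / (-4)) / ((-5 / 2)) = -49 / 30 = -1.63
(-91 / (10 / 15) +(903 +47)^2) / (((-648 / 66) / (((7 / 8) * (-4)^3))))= 138963979 / 27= 5146814.04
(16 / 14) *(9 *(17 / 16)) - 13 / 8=521 / 56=9.30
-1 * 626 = -626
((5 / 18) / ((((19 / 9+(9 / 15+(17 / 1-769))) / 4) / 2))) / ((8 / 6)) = -0.00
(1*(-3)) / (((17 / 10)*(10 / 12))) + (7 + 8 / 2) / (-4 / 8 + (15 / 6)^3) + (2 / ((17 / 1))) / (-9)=-2362 / 1683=-1.40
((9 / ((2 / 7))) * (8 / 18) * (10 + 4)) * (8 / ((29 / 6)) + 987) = 193776.41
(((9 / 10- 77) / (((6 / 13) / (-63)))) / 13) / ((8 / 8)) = 15981 / 20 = 799.05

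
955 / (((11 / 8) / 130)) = 993200 / 11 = 90290.91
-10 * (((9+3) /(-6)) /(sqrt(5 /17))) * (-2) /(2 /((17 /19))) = -68 * sqrt(85) /19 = -33.00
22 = 22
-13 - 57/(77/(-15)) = -146/77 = -1.90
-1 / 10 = -0.10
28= 28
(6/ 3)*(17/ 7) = 34/ 7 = 4.86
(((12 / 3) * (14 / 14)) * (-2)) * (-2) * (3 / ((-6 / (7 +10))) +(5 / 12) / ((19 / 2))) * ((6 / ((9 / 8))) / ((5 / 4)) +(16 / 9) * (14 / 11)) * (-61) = 1520436224 / 28215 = 53887.51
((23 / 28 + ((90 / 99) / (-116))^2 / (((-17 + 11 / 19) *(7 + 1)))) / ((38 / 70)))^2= 853192601103020464225 / 372631083078110478336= 2.29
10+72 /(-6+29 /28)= -626 /139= -4.50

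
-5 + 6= 1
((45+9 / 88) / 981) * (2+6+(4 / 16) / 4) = 56889 / 153472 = 0.37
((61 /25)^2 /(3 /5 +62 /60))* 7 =22326 /875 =25.52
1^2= 1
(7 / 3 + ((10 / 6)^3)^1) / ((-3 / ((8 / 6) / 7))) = -752 / 1701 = -0.44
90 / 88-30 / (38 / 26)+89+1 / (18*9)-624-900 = -98492747 / 67716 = -1454.50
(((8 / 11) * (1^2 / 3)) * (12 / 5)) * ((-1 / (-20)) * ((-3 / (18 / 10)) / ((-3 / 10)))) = 16 / 99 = 0.16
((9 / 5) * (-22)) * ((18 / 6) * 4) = -2376 / 5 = -475.20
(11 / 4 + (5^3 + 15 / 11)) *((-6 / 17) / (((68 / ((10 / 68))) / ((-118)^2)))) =-296633415 / 216172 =-1372.21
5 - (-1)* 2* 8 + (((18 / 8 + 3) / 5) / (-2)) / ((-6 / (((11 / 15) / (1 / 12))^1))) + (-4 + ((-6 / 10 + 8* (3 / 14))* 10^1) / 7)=94873 / 4900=19.36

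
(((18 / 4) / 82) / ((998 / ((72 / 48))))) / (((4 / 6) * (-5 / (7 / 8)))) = -567 / 26187520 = -0.00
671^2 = 450241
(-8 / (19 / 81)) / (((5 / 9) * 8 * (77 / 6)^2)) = -26244 / 563255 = -0.05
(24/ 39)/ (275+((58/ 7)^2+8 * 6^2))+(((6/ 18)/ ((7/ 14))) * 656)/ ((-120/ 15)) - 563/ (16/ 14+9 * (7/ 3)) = -4995007643/ 62366265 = -80.09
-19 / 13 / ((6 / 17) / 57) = -236.04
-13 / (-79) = 13 / 79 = 0.16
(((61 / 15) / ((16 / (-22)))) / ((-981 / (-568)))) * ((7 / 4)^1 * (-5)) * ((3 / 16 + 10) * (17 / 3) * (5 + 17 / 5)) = 6468647339 / 470880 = 13737.36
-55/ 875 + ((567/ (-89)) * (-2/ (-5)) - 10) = -196419/ 15575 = -12.61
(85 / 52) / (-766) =-85 / 39832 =-0.00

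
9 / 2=4.50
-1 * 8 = -8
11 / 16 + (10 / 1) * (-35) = -5589 / 16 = -349.31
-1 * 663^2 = -439569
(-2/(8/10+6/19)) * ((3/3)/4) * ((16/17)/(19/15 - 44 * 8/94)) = 267900/1574047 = 0.17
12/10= 6/5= 1.20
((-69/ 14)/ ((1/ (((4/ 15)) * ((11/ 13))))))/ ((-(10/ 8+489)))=2024/ 892255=0.00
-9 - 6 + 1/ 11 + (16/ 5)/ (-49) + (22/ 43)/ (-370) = -12842465/ 857549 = -14.98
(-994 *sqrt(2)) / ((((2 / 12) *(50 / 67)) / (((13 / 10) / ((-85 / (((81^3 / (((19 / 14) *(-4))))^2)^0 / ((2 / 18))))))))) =11687949 *sqrt(2) / 10625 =1555.69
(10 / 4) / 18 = 5 / 36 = 0.14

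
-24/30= -4/5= -0.80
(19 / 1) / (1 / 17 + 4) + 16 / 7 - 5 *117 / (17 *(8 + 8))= 632725 / 131376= 4.82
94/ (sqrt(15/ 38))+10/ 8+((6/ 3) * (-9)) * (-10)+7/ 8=94 * sqrt(570)/ 15+1457/ 8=331.74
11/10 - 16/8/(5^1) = 7/10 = 0.70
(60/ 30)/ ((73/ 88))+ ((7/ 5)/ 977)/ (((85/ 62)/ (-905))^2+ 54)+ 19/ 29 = 30804644615937853/ 10046659722404375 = 3.07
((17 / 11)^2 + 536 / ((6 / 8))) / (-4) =-260291 / 1452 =-179.26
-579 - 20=-599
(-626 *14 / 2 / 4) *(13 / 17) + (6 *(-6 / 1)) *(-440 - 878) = 1584749 / 34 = 46610.26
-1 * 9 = -9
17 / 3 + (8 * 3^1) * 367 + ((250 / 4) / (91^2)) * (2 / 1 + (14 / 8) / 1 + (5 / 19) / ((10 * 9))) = 99845132851 / 11328408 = 8813.69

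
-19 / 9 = -2.11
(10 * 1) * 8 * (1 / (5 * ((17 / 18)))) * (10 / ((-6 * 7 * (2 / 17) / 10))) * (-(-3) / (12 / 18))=-10800 / 7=-1542.86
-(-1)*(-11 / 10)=-11 / 10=-1.10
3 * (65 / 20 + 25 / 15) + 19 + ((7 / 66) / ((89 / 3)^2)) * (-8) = 33.75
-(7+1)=-8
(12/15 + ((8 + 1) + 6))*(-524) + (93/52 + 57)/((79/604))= -7829.73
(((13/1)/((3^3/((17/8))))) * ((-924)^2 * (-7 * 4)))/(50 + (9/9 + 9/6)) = -20964944/45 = -465887.64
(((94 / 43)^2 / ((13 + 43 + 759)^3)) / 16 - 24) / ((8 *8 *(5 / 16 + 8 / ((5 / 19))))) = -96090614433791 / 7869821322308400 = -0.01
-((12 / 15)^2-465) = 11609 / 25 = 464.36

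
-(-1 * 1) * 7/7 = 1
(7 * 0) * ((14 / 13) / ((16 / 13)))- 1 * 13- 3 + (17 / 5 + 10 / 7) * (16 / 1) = 2144 / 35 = 61.26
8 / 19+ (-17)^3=-93339 / 19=-4912.58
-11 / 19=-0.58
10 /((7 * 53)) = 10 /371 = 0.03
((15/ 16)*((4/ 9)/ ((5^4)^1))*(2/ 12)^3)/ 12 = 1/ 3888000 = 0.00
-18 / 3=-6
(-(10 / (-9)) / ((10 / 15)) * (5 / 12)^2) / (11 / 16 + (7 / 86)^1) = 5375 / 14283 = 0.38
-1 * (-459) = 459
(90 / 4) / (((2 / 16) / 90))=16200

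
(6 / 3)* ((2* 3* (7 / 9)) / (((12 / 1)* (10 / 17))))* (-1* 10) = -119 / 9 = -13.22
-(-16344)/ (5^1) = 16344/ 5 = 3268.80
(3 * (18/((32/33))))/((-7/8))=-63.64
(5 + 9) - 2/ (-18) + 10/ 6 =142/ 9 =15.78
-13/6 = -2.17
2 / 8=1 / 4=0.25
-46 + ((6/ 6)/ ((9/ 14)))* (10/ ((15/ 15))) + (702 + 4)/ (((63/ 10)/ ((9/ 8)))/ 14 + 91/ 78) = 177742/ 423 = 420.19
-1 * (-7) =7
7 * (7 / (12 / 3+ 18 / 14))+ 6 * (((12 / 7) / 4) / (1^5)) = 3067 / 259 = 11.84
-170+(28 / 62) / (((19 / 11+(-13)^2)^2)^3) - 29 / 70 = -4055825567806995123238579 / 23799797950078773493920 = -170.41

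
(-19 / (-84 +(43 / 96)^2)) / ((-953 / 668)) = -0.16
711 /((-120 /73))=-17301 /40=-432.52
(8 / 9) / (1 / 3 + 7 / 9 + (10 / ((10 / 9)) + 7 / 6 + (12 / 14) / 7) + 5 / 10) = 49 / 656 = 0.07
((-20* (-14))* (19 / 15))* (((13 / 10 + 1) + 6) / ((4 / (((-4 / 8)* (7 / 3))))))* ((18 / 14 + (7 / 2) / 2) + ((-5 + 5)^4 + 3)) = -5182.20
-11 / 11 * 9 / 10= -9 / 10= -0.90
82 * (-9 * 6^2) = -26568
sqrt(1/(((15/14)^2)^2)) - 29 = -6329/225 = -28.13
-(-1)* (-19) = -19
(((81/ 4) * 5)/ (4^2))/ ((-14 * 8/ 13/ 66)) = -173745/ 3584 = -48.48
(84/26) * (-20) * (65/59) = -71.19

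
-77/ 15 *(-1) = 77/ 15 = 5.13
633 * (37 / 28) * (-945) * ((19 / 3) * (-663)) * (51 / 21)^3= 65227666395645 / 1372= 47542030900.62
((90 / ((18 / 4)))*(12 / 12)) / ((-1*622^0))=-20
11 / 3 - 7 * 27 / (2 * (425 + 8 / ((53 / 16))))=17345 / 5034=3.45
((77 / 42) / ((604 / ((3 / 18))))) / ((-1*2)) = -11 / 43488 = -0.00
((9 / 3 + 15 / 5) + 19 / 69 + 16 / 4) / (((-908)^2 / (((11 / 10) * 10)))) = 7799 / 56888016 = 0.00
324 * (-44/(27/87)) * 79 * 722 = -2620097568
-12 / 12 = -1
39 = 39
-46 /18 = -23 /9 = -2.56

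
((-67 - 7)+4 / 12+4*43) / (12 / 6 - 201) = -295 / 597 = -0.49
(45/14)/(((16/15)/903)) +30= 88035/32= 2751.09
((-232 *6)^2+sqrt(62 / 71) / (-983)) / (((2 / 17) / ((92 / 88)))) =189406656 / 11 - 391 *sqrt(4402) / 3070892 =17218786.90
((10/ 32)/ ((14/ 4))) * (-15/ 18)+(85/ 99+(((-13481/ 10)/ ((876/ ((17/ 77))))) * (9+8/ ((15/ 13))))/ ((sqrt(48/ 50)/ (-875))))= 8695/ 11088+1369332575 * sqrt(6)/ 693792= 4835.33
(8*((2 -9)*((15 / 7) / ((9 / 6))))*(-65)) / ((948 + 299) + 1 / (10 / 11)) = 52000 / 12481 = 4.17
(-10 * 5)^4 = 6250000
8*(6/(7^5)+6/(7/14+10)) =76880/16807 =4.57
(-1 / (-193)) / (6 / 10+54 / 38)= 95 / 37056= 0.00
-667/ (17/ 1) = -667/ 17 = -39.24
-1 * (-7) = 7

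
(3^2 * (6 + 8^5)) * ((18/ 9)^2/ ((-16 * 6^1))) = -49161/ 4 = -12290.25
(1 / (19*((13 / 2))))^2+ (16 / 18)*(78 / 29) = 12690220 / 5307783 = 2.39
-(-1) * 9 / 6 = 3 / 2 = 1.50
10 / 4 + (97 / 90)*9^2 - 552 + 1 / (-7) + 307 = -5437 / 35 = -155.34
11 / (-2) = -11 / 2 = -5.50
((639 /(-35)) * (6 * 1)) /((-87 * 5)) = 1278 /5075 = 0.25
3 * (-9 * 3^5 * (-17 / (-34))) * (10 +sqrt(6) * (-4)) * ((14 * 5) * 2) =-4592700 +1837080 * sqrt(6) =-92791.38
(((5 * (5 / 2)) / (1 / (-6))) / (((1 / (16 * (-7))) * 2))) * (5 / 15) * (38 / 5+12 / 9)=37520 / 3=12506.67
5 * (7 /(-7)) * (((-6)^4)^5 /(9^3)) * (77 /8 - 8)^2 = -66217718661120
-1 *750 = -750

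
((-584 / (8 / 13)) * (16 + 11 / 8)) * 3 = -395733 / 8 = -49466.62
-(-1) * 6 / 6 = 1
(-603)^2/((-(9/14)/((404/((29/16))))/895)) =-112835702135.17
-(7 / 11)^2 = -49 / 121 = -0.40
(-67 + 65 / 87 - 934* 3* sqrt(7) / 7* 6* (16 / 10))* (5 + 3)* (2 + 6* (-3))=737792 / 87 + 17215488* sqrt(7) / 35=1309848.94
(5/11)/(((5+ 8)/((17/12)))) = 85/1716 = 0.05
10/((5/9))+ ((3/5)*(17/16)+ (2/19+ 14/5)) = 6549/304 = 21.54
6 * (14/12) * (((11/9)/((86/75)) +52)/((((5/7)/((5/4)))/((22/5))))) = 7379449/2580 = 2860.25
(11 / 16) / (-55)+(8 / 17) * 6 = 3823 / 1360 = 2.81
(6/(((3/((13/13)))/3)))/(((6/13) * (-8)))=-13/8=-1.62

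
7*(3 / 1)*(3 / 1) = 63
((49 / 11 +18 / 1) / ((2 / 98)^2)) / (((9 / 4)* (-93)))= -257.65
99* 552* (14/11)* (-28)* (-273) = 531655488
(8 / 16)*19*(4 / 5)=38 / 5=7.60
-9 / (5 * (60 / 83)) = -249 / 100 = -2.49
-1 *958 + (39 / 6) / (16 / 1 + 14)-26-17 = -60047 / 60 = -1000.78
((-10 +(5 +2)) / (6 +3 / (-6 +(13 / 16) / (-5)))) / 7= -493 / 6342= -0.08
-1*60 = -60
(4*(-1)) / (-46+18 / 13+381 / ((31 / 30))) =-806 / 65305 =-0.01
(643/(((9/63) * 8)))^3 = 91185763501/512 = 178097194.34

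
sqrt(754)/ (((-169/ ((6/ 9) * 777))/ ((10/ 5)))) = -1036 * sqrt(754)/ 169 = -168.33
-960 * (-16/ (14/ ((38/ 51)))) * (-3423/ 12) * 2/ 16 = -495520/ 17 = -29148.24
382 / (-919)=-382 / 919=-0.42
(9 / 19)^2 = 81 / 361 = 0.22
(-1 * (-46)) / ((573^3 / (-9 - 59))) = -3128 / 188132517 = -0.00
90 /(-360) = -1 /4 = -0.25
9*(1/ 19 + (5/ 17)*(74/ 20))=6633/ 646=10.27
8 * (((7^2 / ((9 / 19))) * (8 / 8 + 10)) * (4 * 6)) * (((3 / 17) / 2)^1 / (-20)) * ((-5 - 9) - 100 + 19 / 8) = 9145213 / 85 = 107590.74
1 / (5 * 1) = 0.20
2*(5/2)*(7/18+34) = 3095/18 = 171.94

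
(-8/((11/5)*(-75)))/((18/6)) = 8/495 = 0.02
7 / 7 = 1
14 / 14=1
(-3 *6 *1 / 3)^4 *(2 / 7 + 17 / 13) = 187920 / 91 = 2065.05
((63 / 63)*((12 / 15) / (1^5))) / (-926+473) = -4 / 2265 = -0.00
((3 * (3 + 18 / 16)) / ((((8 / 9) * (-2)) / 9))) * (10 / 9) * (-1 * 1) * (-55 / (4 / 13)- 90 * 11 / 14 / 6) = -23767425 / 1792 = -13263.07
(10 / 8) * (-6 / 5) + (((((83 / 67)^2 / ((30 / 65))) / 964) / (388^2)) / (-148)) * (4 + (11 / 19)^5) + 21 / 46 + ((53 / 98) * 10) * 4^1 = 11079308697979543681725673 / 538113295251016651489792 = 20.59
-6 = -6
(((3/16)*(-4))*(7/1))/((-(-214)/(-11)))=231/856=0.27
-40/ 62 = -20/ 31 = -0.65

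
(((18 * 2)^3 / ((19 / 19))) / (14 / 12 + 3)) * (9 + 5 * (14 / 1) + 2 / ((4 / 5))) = 22814784 / 25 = 912591.36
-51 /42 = -17 /14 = -1.21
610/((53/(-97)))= -59170/53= -1116.42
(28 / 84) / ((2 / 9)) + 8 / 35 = 1.73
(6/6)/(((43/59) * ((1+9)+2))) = 59/516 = 0.11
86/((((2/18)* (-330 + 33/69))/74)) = -173.82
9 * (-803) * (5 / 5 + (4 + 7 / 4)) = -195129 / 4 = -48782.25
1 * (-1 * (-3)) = 3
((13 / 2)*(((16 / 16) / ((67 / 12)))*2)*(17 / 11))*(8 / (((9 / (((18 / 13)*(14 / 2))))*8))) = 2856 / 737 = 3.88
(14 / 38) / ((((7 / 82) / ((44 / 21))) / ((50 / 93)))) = 180400 / 37107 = 4.86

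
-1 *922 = -922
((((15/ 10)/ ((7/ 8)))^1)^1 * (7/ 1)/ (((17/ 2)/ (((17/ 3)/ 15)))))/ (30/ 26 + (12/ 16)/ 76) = 31616/ 68985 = 0.46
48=48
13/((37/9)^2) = 1053/1369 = 0.77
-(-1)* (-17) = -17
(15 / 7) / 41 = 15 / 287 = 0.05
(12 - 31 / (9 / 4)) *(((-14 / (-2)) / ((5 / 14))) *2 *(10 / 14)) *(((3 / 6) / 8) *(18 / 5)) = -56 / 5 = -11.20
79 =79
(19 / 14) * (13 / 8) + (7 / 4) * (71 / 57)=27995 / 6384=4.39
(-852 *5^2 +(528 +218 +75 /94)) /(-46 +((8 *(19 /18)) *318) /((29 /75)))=-56028029 /18806204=-2.98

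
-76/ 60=-19/ 15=-1.27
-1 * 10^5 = -100000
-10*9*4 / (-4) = 90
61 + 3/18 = 367/6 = 61.17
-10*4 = -40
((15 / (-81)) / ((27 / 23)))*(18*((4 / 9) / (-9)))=920 / 6561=0.14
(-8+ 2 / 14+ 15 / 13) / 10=-61 / 91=-0.67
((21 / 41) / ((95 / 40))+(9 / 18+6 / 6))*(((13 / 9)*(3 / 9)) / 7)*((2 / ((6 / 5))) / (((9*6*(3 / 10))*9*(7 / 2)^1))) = 3575 / 9275553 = 0.00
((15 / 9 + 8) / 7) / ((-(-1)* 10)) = 29 / 210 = 0.14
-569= -569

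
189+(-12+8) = 185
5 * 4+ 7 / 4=87 / 4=21.75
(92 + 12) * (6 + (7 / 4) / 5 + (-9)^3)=-375778 / 5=-75155.60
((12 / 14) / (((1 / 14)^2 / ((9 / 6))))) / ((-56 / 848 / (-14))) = 53424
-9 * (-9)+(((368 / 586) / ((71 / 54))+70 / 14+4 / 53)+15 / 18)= 578092159 / 6615354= 87.39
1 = 1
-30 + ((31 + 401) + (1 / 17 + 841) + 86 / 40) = 423371 / 340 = 1245.21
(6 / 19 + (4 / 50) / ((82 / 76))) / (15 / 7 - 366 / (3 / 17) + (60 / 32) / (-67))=-0.00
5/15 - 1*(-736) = 2209/3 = 736.33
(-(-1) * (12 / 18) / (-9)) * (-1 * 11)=22 / 27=0.81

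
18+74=92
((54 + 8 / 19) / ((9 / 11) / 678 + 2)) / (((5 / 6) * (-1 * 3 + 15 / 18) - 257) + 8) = -92538864 / 853466225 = -0.11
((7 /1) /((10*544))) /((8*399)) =1 /2480640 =0.00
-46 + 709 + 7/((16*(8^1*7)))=84865/128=663.01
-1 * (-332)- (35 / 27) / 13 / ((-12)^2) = 16780573 / 50544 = 332.00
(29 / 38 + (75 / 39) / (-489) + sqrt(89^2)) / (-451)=-21682777 / 108946266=-0.20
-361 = -361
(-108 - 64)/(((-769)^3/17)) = 2924/454756609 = 0.00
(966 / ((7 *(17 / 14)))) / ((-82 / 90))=-86940 / 697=-124.73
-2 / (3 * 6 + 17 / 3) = -6 / 71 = -0.08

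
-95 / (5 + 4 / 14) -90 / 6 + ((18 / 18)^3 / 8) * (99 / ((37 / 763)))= 65777 / 296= 222.22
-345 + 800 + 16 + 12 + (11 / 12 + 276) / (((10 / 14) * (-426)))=12322219 / 25560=482.09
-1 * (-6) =6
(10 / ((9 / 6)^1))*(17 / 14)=170 / 21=8.10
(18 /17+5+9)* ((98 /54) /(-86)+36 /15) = 3535232 /98685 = 35.82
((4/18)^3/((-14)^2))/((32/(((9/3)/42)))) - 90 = -720135359/8001504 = -90.00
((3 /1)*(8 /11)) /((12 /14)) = 28 /11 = 2.55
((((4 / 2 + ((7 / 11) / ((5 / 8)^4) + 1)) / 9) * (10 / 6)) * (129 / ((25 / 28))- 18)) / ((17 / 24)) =24451312 / 103125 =237.10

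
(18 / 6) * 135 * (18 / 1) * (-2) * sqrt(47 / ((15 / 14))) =-972 * sqrt(9870) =-96566.13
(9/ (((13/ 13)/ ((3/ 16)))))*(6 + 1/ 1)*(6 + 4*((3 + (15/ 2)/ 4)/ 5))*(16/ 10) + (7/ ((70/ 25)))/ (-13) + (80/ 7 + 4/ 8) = 1809501/ 9100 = 198.85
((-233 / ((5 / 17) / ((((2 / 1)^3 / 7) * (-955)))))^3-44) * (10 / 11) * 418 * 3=252748997256336086290800 / 343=736877543021388006678.72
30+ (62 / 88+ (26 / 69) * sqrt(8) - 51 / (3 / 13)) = -8373 / 44+ 52 * sqrt(2) / 69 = -189.23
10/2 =5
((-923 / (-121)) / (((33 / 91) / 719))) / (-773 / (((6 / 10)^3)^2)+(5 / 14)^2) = -2876300976276 / 3150868680025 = -0.91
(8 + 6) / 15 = 14 / 15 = 0.93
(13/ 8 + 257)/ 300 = 2069/ 2400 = 0.86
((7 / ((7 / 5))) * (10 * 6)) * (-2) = -600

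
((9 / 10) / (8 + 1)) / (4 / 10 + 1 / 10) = 0.20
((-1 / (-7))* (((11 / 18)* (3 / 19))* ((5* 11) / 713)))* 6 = 605 / 94829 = 0.01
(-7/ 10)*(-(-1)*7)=-4.90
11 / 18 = 0.61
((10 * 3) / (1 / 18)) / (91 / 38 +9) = 20520 / 433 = 47.39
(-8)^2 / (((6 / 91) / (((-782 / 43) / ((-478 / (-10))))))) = -11385920 / 30831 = -369.30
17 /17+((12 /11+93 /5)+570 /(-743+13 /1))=79939 /4015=19.91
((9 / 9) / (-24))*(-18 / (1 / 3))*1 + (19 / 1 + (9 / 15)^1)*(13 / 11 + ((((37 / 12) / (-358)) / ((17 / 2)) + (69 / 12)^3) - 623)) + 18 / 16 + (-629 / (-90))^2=-18240180140441 / 2169050400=-8409.29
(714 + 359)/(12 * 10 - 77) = 1073/43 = 24.95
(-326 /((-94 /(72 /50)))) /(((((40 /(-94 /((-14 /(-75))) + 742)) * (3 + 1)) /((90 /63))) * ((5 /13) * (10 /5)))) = 13.82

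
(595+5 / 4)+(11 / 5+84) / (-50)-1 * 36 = 279263 / 500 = 558.53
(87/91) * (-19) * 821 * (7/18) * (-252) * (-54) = -1025977428/13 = -78921340.62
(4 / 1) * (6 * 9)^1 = 216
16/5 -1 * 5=-1.80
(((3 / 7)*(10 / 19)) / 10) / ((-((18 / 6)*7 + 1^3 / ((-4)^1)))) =-12 / 11039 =-0.00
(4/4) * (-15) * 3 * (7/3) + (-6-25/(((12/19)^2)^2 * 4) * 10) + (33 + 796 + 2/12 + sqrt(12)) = 2 * sqrt(3) + 13493683/41472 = 328.83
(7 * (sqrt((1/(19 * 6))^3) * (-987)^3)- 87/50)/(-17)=87/850+ 747837069 * sqrt(114)/24548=325269.57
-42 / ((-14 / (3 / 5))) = 9 / 5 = 1.80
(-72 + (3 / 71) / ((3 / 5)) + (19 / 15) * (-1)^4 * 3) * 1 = -24186 / 355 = -68.13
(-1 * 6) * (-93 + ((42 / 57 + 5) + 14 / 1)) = 8352 / 19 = 439.58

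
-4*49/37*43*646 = -147148.32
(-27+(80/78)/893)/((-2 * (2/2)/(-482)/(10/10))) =-226609649/34827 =-6506.72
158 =158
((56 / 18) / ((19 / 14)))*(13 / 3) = 5096 / 513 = 9.93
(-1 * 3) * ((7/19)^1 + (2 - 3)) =36/19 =1.89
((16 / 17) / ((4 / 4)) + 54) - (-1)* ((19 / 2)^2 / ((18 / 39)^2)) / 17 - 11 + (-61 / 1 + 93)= 246913 / 2448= 100.86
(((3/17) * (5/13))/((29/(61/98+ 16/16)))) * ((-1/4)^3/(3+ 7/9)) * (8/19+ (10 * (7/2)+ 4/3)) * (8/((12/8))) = -4996575/1622963888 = -0.00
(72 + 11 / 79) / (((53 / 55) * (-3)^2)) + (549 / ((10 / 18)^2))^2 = 3163995.46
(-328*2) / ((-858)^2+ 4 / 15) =-615 / 690154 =-0.00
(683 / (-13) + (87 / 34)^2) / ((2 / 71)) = -49071721 / 30056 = -1632.68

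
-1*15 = -15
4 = 4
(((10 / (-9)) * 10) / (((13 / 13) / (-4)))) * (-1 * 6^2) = -1600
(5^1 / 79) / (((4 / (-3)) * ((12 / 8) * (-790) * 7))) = 1 / 174748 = 0.00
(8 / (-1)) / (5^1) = -8 / 5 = -1.60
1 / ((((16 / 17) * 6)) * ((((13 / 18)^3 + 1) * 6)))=1377 / 64232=0.02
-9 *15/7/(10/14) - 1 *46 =-73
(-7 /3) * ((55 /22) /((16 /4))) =-35 /24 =-1.46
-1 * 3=-3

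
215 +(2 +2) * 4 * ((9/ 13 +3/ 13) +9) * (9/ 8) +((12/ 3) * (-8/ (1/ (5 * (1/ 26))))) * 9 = 338.23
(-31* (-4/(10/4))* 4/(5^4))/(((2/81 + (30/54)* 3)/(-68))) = -5463936/428125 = -12.76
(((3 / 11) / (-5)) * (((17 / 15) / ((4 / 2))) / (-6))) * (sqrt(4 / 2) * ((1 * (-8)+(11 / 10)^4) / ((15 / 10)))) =-1111103 * sqrt(2) / 49500000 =-0.03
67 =67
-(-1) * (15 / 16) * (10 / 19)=75 / 152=0.49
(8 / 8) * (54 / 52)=27 / 26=1.04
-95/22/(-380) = 1/88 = 0.01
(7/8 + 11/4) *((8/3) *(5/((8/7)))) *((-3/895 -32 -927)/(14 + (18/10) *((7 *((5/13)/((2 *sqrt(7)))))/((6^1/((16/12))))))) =-7361493139/2540547 + 80895529 *sqrt(7)/5081094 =-2855.48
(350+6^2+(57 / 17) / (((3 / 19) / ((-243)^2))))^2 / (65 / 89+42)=40466611955601089 / 1099067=36819058306.36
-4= -4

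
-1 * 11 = -11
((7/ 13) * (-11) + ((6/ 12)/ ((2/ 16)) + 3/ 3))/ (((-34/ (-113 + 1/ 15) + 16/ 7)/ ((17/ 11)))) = -2244/ 4069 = -0.55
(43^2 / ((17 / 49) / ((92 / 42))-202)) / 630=-42527 / 2924685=-0.01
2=2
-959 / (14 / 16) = -1096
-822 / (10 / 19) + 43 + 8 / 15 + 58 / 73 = -1661632 / 1095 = -1517.47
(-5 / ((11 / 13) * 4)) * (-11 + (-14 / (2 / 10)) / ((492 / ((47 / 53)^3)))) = 26422172855 / 1611444648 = 16.40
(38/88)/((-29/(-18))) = 171/638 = 0.27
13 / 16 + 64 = 1037 / 16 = 64.81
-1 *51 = -51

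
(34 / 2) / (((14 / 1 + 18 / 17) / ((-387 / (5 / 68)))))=-1901331 / 320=-5941.66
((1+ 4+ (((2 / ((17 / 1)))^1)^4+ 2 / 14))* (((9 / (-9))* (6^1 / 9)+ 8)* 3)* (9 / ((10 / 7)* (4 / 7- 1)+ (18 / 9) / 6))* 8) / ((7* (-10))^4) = -0.00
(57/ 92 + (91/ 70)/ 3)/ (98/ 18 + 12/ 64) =17436/ 93265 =0.19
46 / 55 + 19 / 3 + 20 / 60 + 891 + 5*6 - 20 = 149903 / 165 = 908.50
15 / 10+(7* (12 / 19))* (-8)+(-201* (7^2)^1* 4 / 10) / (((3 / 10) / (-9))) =4489857 / 38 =118154.13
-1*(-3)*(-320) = -960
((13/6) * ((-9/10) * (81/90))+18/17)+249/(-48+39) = -289301/10200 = -28.36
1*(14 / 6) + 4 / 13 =103 / 39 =2.64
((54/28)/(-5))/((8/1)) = -27/560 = -0.05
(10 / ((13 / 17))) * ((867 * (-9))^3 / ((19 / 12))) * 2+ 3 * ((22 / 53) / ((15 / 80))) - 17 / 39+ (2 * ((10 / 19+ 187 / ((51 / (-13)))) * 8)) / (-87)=-26813984918449002761 / 3416751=-7847801879167.96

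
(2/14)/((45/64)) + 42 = 13294/315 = 42.20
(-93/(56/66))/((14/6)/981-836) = 0.13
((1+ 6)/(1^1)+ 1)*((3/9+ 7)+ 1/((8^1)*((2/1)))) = 355/6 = 59.17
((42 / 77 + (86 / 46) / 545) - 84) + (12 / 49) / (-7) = -83.49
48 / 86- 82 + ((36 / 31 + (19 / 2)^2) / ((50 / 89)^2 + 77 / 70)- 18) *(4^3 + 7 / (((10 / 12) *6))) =1477000634333 / 498235410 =2964.46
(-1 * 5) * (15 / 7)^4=-253125 / 2401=-105.42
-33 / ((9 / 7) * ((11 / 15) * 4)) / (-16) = 35 / 64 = 0.55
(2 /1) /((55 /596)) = 1192 /55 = 21.67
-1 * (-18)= 18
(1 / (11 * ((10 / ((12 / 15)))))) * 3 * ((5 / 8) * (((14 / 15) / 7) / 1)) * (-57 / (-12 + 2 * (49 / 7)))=-57 / 1100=-0.05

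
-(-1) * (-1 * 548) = -548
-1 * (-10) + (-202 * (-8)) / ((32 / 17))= 1737 / 2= 868.50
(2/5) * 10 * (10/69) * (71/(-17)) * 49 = -139160/1173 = -118.64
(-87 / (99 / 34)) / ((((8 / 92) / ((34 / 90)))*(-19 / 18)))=385526 / 3135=122.97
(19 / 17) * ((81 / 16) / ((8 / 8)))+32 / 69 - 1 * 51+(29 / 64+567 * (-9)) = -386427491 / 75072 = -5147.43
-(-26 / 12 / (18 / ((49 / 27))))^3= 0.01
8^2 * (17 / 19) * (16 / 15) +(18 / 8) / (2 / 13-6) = 14567 / 240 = 60.70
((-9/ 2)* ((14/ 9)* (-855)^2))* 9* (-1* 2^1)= 92109150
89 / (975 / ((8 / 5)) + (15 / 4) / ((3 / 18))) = 712 / 5055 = 0.14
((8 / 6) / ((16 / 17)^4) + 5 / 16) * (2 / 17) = 98881 / 417792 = 0.24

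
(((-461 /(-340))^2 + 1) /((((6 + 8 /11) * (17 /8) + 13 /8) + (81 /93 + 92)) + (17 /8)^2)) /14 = 223778522 /125062517475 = 0.00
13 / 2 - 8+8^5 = 65533 / 2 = 32766.50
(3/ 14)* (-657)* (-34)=33507/ 7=4786.71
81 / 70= 1.16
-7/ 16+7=105/ 16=6.56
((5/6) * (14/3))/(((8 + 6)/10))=25/9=2.78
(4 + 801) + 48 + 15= 868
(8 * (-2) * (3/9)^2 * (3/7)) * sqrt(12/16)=-8 * sqrt(3)/21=-0.66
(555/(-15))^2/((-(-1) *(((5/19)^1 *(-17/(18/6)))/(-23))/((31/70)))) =55637529/5950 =9350.85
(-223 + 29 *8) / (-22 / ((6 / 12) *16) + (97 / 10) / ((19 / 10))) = 684 / 179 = 3.82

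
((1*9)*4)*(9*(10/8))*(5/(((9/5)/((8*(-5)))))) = -45000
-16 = -16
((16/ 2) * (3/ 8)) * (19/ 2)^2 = 1083/ 4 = 270.75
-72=-72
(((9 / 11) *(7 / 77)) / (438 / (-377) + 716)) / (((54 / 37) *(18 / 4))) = 0.00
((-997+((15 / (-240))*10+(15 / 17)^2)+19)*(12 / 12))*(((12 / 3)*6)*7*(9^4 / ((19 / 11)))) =-3426419336571 / 5491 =-624006435.36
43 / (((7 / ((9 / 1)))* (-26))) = -387 / 182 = -2.13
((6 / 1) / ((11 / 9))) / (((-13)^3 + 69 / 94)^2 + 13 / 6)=1431432 / 1406499888607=0.00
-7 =-7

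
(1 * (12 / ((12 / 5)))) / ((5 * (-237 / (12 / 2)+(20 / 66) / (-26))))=-858 / 33901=-0.03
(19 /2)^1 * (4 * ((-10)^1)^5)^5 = -97280000000000000000000000000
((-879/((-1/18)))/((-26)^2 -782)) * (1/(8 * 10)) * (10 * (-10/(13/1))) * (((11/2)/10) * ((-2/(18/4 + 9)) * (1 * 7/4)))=-22561/11024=-2.05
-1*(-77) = 77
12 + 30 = 42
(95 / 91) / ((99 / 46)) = 4370 / 9009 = 0.49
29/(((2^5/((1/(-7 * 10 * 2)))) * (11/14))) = -29/3520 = -0.01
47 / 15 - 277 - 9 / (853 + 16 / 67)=-234851081 / 857505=-273.88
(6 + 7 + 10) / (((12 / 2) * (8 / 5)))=115 / 48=2.40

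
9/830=0.01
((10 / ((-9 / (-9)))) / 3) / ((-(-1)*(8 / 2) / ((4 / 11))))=10 / 33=0.30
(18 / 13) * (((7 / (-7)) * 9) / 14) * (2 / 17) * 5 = -0.52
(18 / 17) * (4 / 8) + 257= 4378 / 17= 257.53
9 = 9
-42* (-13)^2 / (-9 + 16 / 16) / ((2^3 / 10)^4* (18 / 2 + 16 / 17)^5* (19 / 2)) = 18635623125 / 7935428453888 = 0.00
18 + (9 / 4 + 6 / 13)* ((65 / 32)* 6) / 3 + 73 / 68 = 32737 / 1088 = 30.09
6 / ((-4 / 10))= -15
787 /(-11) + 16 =-611 /11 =-55.55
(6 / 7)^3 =216 / 343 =0.63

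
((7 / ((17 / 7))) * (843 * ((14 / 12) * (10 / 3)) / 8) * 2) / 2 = 481915 / 408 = 1181.16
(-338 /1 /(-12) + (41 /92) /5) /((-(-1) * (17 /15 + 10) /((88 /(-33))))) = -77986 /11523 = -6.77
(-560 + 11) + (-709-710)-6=-1974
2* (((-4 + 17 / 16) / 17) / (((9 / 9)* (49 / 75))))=-3525 / 6664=-0.53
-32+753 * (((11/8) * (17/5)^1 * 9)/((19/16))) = 2531558/95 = 26647.98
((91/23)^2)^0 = 1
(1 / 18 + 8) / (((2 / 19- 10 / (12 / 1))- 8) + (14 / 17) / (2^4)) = -187340 / 201783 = -0.93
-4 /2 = -2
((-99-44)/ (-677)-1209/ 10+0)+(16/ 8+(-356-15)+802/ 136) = -111359177/ 230180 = -483.79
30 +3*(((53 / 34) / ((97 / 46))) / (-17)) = 837333 / 28033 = 29.87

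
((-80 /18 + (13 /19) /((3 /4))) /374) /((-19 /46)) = 13892 /607563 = 0.02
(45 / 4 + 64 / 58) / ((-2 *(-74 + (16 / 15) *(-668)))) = 21495 / 2737136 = 0.01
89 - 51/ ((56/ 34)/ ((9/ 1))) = -5311/ 28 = -189.68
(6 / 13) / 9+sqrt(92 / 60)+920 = sqrt(345) / 15+35882 / 39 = 921.29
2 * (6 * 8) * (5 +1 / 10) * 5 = 2448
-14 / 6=-7 / 3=-2.33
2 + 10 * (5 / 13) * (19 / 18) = 6.06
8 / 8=1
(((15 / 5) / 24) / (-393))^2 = 1 / 9884736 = 0.00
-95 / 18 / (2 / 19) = -1805 / 36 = -50.14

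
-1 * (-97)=97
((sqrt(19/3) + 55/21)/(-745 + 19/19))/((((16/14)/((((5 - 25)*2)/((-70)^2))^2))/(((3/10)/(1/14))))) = -11/12759600 - sqrt(57)/9114000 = -0.00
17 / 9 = 1.89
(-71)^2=5041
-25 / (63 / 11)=-275 / 63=-4.37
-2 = -2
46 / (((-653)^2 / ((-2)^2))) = 184 / 426409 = 0.00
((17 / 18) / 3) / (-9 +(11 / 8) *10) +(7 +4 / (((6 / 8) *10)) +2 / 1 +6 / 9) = 26333 / 2565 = 10.27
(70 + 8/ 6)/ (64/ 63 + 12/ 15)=11235/ 286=39.28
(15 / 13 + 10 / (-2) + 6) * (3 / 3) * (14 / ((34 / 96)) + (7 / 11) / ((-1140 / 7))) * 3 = 58982329 / 230945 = 255.40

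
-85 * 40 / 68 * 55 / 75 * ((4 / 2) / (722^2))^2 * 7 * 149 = -57365 / 101901378246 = -0.00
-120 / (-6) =20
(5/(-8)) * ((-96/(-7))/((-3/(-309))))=-6180/7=-882.86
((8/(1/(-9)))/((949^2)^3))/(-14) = 36/5113229838218472607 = 0.00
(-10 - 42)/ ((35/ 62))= -92.11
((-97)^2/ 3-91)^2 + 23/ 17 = 1418930639/ 153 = 9274056.46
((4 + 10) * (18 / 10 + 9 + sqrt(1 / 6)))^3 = 36023918 * sqrt(6) / 225 + 433933416 / 125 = 3863646.07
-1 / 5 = -0.20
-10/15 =-2/3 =-0.67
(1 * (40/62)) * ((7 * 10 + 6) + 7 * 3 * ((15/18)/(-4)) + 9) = 3225/62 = 52.02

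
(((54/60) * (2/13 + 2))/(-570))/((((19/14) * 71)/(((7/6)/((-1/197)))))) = 67571/8330075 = 0.01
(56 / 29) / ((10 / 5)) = 28 / 29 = 0.97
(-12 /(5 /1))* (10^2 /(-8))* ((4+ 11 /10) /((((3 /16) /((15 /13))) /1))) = 12240 /13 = 941.54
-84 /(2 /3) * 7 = -882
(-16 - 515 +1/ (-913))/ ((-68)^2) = -121201/ 1055428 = -0.11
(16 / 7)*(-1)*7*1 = -16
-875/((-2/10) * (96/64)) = 8750/3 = 2916.67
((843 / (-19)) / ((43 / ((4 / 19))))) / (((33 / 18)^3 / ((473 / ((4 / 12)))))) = -2185056 / 43681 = -50.02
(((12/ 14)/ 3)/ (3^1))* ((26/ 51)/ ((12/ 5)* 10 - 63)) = -4/ 3213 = -0.00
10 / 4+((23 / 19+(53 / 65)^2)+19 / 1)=3752917 / 160550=23.38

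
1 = 1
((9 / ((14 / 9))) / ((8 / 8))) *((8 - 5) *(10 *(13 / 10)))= 3159 / 14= 225.64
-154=-154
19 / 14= 1.36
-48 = -48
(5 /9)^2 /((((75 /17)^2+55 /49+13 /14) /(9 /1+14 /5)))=8354990 /49356459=0.17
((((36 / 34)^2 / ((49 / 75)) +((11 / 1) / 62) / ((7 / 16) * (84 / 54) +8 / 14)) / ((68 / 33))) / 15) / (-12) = -117926094 / 23545282285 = -0.01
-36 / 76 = -0.47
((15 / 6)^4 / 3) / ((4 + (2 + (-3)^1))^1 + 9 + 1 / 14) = 4375 / 4056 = 1.08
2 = 2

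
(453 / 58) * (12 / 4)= 1359 / 58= 23.43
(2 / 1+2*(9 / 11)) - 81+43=-378 / 11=-34.36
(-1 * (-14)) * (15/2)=105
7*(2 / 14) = 1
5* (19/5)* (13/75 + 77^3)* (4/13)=2602239088/975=2668963.17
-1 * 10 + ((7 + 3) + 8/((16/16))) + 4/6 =26/3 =8.67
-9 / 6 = -3 / 2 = -1.50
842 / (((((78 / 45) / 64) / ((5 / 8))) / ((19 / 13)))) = 4799400 / 169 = 28398.82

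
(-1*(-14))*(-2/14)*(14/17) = -28/17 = -1.65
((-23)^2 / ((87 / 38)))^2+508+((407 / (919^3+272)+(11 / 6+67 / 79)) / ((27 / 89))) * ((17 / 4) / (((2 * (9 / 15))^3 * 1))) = 43239843021914300091107 / 801966119325029568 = 53917.29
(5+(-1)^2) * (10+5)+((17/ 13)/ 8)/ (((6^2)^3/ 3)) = 145566737/ 1617408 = 90.00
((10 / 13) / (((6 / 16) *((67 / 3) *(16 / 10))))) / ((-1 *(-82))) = 25 / 35711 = 0.00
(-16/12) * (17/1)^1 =-68/3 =-22.67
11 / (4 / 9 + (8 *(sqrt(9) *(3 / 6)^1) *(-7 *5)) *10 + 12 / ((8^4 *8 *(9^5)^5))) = -21563741155629406826421559296 / 8232557178971404650620497526783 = -0.00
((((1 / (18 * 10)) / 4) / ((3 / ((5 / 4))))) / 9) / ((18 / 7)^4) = 2401 / 1632586752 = 0.00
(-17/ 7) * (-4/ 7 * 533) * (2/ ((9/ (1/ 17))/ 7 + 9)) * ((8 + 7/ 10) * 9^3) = 21284289/ 70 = 304061.27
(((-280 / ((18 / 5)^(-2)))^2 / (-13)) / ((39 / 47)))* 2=-10315081728 / 4225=-2441439.46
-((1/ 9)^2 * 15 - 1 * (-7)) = -194/ 27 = -7.19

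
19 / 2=9.50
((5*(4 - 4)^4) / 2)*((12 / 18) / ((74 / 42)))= 0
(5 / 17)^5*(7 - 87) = -250000 / 1419857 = -0.18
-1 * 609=-609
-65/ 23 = -2.83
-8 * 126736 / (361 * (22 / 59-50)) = 3738712 / 66063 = 56.59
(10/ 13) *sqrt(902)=10 *sqrt(902)/ 13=23.10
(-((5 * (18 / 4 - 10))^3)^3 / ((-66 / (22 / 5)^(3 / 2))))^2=1866427320813432198822021484375 / 1179648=1582190043821065435470599.00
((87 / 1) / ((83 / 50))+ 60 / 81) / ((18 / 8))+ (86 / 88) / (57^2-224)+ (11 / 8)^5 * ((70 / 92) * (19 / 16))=454225605002027929 / 16185651285196800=28.06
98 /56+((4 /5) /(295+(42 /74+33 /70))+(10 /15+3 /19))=2.58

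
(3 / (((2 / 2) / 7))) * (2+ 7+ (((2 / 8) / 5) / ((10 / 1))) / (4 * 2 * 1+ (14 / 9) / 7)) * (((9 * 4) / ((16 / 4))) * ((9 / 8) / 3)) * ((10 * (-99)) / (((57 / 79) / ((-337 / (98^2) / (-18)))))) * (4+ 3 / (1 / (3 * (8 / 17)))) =-55436194341 / 3945088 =-14051.95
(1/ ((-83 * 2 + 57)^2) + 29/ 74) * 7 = 2412361/ 879194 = 2.74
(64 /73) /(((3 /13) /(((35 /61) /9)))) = 29120 /120231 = 0.24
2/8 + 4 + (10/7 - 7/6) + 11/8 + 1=1157/168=6.89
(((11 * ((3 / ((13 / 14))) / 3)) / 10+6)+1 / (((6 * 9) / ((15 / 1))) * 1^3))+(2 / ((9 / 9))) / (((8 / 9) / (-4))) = -1799 / 1170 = -1.54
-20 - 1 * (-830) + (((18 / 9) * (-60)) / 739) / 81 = 16161890 / 19953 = 810.00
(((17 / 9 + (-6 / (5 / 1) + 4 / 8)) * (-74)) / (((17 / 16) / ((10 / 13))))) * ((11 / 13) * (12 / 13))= -5574272 / 112047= -49.75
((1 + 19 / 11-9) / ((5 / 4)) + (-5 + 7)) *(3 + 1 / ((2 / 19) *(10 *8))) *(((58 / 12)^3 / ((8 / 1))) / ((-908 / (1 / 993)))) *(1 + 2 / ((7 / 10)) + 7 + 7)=5050596065 / 1919506305024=0.00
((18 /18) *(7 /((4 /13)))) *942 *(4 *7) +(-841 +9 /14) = 8388991 /14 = 599213.64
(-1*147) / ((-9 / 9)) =147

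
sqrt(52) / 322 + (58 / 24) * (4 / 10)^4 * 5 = sqrt(13) / 161 + 116 / 375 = 0.33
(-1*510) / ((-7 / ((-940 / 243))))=-159800 / 567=-281.83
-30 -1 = -31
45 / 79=0.57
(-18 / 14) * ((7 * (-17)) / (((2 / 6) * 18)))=51 / 2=25.50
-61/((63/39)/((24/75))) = -6344/525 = -12.08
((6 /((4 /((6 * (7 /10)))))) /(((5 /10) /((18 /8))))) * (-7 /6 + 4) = 3213 /40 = 80.32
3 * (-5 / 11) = -15 / 11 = -1.36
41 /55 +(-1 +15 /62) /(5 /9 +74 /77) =880237 /3583910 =0.25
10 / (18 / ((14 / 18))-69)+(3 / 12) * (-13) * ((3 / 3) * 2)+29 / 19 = -63329 / 12198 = -5.19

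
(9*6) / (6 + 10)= 27 / 8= 3.38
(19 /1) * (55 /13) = 1045 /13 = 80.38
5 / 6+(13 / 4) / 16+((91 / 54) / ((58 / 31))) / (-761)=39480443 / 38135232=1.04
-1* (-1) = 1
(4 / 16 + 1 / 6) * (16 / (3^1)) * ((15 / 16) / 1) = 25 / 12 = 2.08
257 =257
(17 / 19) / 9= 17 / 171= 0.10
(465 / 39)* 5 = 775 / 13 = 59.62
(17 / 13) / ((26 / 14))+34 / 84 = 7871 / 7098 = 1.11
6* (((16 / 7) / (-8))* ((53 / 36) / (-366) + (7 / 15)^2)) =-0.37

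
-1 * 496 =-496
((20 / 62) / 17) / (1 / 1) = 10 / 527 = 0.02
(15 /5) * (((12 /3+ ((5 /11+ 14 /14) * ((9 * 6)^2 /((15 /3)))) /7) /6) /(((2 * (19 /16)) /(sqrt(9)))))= 578352 /7315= 79.06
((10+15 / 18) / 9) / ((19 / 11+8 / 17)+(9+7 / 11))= 12155 / 119502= 0.10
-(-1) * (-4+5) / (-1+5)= 1 / 4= 0.25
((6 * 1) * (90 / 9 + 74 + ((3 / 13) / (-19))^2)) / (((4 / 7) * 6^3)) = 11957785 / 2928432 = 4.08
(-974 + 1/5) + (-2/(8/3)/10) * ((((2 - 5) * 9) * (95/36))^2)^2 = -19802473587/10240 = -1933835.31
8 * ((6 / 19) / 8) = 6 / 19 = 0.32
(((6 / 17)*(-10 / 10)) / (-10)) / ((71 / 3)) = 9 / 6035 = 0.00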